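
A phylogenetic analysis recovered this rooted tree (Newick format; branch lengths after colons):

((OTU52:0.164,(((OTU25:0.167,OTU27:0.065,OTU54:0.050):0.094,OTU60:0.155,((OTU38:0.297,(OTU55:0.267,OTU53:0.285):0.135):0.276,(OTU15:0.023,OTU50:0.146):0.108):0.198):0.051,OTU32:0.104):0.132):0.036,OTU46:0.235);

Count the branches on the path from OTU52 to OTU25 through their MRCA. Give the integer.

The MRCA of OTU52 and OTU25 is the node subtending (OTU52,(((OTU25,OTU27,OTU54),OTU60,((OTU38,(OTU55,OTU53)),(OTU15,OTU50))),OTU32)).
From OTU52 up to that node: 1 branch. From OTU25 up to the same node: 4 branches. Total: 1 + 4 = 5.

5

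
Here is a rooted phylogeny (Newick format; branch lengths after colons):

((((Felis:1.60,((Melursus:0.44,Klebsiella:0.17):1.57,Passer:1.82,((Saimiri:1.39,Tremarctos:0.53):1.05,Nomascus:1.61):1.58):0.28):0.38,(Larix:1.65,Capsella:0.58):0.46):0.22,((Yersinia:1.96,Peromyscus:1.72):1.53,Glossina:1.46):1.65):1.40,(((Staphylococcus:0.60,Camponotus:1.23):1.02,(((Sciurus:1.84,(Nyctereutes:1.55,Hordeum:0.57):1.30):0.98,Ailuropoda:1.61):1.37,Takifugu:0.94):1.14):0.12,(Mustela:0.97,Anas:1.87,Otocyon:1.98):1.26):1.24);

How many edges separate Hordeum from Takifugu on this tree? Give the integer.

The MRCA of Hordeum and Takifugu is the node subtending (((Sciurus,(Nyctereutes,Hordeum)),Ailuropoda),Takifugu).
From Hordeum up to that node: 4 branches. From Takifugu up to the same node: 1 branch. Total: 4 + 1 = 5.

5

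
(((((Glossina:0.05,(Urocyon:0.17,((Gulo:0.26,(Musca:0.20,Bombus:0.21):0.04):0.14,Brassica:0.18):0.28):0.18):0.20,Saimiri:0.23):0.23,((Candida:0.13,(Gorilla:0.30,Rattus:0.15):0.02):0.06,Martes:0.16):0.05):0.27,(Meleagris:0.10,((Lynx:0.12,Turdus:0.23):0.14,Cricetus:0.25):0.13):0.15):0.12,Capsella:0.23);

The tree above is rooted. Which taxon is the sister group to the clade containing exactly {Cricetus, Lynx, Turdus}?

Meleagris

The clade containing exactly {Cricetus, Lynx, Turdus} attaches to the tree at the node subtending (Meleagris,((Lynx,Turdus),Cricetus)).
The other lineage descending from that same node — the sister group — is the single tip Meleagris.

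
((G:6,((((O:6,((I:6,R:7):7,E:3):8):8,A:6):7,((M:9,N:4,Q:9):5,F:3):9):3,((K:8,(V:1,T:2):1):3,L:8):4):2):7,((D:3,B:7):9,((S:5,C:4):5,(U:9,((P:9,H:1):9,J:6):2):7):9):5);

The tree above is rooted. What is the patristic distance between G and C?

36

The path runs G → … → MRCA → … → C; the MRCA is the root of the tree.
Branch lengths along that path: 6 + 7 + 5 + 9 + 5 + 4 = 36.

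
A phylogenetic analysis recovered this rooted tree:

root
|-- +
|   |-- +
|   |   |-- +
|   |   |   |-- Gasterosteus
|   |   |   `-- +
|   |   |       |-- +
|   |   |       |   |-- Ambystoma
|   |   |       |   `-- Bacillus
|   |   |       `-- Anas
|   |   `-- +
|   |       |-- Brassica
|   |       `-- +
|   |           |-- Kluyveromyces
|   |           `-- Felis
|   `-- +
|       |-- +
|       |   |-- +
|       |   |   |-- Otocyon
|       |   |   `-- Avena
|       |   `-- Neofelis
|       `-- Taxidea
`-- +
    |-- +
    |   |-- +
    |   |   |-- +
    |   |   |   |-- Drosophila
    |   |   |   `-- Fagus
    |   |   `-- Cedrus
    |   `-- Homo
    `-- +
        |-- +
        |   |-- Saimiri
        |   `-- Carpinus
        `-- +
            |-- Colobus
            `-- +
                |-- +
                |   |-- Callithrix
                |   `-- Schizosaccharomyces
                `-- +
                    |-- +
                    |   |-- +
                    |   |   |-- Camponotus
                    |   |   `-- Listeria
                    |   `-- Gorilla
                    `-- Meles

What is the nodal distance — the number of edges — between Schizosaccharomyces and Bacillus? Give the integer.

The MRCA of Schizosaccharomyces and Bacillus is the root of the tree.
From Schizosaccharomyces up to that node: 6 branches. From Bacillus up to the same node: 6 branches. Total: 6 + 6 = 12.

12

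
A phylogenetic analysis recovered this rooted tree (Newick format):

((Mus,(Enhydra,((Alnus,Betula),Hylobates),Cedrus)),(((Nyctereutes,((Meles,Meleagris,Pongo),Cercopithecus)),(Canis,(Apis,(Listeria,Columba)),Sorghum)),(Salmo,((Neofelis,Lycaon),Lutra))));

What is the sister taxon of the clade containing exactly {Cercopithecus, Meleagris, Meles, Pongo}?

Nyctereutes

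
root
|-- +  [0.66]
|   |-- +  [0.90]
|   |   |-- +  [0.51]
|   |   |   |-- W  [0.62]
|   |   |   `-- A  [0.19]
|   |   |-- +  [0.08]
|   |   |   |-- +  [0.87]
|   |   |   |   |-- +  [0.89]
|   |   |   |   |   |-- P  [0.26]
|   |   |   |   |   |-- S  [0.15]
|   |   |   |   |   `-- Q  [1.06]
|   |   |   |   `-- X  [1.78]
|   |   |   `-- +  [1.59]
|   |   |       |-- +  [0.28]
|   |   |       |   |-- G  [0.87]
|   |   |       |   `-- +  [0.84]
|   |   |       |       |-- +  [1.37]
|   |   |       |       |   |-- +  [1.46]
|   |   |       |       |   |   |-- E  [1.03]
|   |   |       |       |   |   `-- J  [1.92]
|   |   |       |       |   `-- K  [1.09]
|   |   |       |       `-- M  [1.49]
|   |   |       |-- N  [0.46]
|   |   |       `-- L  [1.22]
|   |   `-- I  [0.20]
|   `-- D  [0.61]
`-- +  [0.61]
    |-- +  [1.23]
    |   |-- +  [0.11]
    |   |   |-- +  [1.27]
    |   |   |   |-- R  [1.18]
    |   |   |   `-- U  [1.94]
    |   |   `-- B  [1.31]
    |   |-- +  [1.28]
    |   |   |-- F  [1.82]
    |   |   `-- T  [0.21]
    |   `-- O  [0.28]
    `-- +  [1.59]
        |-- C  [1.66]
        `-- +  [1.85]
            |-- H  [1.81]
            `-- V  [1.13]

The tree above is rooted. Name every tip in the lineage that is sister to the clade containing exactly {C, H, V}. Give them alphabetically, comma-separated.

B, F, O, R, T, U

The clade containing exactly {C, H, V} attaches to the tree at the node subtending ((((R,U),B),(F,T),O),(C,(H,V))).
The other lineage descending from that same node — the sister group — is (((R,U),B),(F,T),O); its 6 tips in alphabetical order are the answer.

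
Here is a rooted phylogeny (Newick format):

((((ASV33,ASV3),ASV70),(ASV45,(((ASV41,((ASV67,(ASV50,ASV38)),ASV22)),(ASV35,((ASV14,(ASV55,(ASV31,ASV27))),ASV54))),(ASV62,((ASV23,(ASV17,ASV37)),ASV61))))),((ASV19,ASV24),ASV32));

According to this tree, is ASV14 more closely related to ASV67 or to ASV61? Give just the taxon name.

The MRCA of ASV14 and ASV67 subtends ((ASV41,((ASV67,(ASV50,ASV38)),ASV22)),(ASV35,((ASV14,(ASV55,(ASV31,ASV27))),ASV54))) (11 taxa).
The MRCA of ASV14 and ASV61 subtends (((ASV41,((ASV67,(ASV50,ASV38)),ASV22)),(ASV35,((ASV14,(ASV55,(ASV31,ASV27))),ASV54))),(ASV62,((ASV23,(ASV17,ASV37)),ASV61))) (16 taxa).
The first is nested inside the second, so ASV14 shares a more recent common ancestor with ASV67.

ASV67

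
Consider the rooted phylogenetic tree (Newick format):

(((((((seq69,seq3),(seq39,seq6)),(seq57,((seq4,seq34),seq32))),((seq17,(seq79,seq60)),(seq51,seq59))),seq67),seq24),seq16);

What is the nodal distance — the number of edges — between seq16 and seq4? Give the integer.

The MRCA of seq16 and seq4 is the root of the tree.
From seq16 up to that node: 1 branch. From seq4 up to the same node: 8 branches. Total: 1 + 8 = 9.

9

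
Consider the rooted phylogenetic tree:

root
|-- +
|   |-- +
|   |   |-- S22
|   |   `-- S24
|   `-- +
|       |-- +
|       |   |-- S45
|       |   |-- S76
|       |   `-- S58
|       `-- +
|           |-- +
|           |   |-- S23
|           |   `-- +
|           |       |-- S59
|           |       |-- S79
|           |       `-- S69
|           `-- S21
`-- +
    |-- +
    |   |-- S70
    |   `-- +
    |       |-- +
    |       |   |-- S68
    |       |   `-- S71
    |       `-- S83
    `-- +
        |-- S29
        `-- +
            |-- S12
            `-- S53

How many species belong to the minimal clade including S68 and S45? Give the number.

17

The MRCA of S68 and S45 is the root, so the clade is the entire tree.
That clade contains 17 terminal taxa: S12, S21, S22, S23, S24, S29, S45, S53, S58, S59, S68, S69, S70, S71, S76, S79, S83.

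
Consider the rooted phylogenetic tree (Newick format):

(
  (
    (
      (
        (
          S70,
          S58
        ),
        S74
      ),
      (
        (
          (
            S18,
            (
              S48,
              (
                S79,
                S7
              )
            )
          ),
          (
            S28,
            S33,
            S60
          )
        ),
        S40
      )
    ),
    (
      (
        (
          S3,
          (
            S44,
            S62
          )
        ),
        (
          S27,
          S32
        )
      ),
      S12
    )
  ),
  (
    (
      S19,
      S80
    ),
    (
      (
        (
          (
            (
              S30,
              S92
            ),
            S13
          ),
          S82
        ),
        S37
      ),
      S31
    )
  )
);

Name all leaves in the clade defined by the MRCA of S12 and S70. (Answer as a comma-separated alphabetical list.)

S12, S18, S27, S28, S3, S32, S33, S40, S44, S48, S58, S60, S62, S7, S70, S74, S79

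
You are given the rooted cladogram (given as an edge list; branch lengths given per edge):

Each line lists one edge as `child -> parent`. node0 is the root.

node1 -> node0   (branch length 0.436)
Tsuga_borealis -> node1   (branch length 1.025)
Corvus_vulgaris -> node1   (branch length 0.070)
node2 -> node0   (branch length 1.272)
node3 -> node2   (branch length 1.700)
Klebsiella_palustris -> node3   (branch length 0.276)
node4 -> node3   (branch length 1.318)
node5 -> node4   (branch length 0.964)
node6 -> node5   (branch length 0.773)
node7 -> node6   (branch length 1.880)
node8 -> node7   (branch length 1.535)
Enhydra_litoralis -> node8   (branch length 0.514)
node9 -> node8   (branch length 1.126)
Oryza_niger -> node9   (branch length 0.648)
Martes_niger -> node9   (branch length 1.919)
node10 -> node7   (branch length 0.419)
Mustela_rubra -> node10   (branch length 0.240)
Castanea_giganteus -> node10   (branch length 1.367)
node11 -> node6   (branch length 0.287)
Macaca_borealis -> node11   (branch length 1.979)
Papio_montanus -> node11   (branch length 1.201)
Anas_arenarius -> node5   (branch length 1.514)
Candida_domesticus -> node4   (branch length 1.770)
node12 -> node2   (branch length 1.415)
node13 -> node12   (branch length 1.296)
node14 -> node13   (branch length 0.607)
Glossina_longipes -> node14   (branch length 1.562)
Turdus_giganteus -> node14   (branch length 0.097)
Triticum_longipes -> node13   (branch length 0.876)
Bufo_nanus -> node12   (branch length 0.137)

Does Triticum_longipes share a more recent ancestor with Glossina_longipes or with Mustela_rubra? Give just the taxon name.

Glossina_longipes

The MRCA of Triticum_longipes and Glossina_longipes subtends ((Glossina_longipes,Turdus_giganteus),Triticum_longipes) (3 taxa).
The MRCA of Triticum_longipes and Mustela_rubra subtends ((Klebsiella_palustris,(((((Enhydra_litoralis,(Oryza_niger,Martes_niger)),(Mustela_rubra,Castanea_giganteus)),(Macaca_borealis,Papio_montanus)),Anas_arenarius),Candida_domesticus)),(((Glossina_longipes,Turdus_giganteus),Triticum_longipes),Bufo_nanus)) (14 taxa).
The first is nested inside the second, so Triticum_longipes shares a more recent common ancestor with Glossina_longipes.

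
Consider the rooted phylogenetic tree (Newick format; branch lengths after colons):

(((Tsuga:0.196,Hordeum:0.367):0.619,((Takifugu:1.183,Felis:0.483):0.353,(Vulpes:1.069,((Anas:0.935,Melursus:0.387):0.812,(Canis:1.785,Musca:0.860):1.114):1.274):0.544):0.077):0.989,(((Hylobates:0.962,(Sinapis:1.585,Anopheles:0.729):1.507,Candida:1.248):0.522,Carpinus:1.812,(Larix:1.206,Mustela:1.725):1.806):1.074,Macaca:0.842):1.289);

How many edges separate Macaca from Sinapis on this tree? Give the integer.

5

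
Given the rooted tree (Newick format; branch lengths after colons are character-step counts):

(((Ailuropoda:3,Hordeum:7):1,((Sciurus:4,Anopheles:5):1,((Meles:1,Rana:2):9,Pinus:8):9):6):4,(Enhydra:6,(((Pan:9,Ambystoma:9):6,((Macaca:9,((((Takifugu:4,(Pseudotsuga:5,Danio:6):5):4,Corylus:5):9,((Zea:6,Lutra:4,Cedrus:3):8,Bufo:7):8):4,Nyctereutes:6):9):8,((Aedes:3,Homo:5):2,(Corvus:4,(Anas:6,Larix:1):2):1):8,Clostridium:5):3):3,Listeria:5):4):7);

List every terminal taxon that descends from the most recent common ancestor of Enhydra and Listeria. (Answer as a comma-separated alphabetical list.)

Tracing Enhydra: it sits inside (Enhydra,(((Pan,Ambystoma),((Macaca,((((Takifugu,(Pseudotsuga,Danio)),Corylus),((Zea,Lutra,Cedrus),Bufo)),Nyctereutes)),((Aedes,Homo),(Corvus,(Anas,Larix))),Clostridium)),Listeria)).
Tracing Listeria: it sits inside (((Pan,Ambystoma),((Macaca,((((Takifugu,(Pseudotsuga,Danio)),Corylus),((Zea,Lutra,Cedrus),Bufo)),Nyctereutes)),((Aedes,Homo),(Corvus,(Anas,Larix))),Clostridium)),Listeria).
The smallest clade enclosing both is (Enhydra,(((Pan,Ambystoma),((Macaca,((((Takifugu,(Pseudotsuga,Danio)),Corylus),((Zea,Lutra,Cedrus),Bufo)),Nyctereutes)),((Aedes,Homo),(Corvus,(Anas,Larix))),Clostridium)),Listeria)); the answer is its 20 terminal taxa in alphabetical order.

Aedes, Ambystoma, Anas, Bufo, Cedrus, Clostridium, Corvus, Corylus, Danio, Enhydra, Homo, Larix, Listeria, Lutra, Macaca, Nyctereutes, Pan, Pseudotsuga, Takifugu, Zea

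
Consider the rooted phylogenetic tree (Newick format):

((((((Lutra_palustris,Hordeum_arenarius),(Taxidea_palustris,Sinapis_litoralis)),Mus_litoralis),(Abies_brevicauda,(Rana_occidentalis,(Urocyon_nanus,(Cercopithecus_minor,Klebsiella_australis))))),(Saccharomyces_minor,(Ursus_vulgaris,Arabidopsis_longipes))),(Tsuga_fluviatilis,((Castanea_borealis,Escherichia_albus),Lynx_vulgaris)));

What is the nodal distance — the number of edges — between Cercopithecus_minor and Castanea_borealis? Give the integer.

11

The MRCA of Cercopithecus_minor and Castanea_borealis is the root of the tree.
From Cercopithecus_minor up to that node: 7 branches. From Castanea_borealis up to the same node: 4 branches. Total: 7 + 4 = 11.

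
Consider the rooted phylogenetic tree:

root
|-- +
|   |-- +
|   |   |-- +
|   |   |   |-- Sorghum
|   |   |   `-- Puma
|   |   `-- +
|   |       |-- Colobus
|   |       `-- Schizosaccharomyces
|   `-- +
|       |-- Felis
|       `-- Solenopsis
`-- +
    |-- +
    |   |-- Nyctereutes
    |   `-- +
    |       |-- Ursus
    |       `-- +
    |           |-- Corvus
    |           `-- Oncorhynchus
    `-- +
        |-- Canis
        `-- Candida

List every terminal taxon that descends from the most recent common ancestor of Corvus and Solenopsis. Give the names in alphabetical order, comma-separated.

Candida, Canis, Colobus, Corvus, Felis, Nyctereutes, Oncorhynchus, Puma, Schizosaccharomyces, Solenopsis, Sorghum, Ursus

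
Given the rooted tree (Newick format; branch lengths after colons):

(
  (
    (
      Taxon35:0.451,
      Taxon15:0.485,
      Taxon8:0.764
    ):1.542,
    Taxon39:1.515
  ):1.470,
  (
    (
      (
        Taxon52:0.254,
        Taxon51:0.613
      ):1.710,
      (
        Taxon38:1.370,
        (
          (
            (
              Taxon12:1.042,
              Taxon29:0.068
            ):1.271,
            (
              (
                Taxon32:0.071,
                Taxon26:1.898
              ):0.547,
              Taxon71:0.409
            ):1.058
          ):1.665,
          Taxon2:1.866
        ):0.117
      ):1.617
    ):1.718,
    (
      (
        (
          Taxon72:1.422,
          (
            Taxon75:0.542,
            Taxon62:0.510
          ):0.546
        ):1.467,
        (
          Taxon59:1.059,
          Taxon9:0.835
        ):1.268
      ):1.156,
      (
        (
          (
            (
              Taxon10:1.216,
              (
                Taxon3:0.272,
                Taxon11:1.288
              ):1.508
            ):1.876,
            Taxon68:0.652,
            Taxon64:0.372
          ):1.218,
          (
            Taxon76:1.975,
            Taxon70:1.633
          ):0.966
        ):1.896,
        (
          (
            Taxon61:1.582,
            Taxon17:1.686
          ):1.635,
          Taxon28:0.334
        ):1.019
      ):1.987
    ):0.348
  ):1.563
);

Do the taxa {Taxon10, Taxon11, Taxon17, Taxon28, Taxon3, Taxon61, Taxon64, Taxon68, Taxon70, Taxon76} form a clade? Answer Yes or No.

Yes

The most recent common ancestor of these taxa subtends ((((Taxon10,(Taxon3,Taxon11)),Taxon68,Taxon64),(Taxon76,Taxon70)),((Taxon61,Taxon17),Taxon28)).
That clade has exactly 10 tips — every listed taxon and nothing else — so the group is monophyletic.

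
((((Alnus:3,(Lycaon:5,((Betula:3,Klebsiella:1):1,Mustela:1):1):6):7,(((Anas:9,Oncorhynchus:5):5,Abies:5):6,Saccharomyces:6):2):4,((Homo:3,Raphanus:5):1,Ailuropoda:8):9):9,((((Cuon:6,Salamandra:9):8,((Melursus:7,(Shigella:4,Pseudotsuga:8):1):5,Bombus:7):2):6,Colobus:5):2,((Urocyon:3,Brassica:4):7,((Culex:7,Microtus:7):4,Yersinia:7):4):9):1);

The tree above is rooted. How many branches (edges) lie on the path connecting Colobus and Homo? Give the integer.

7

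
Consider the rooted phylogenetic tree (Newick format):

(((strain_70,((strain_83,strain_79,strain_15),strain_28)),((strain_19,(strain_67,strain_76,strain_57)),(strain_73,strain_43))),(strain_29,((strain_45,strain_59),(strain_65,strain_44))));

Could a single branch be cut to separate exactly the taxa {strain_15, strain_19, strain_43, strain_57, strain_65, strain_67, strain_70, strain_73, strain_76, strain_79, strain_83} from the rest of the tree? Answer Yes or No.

No

The MRCA of the listed taxa is the root, so the smallest clade containing them is the whole tree.
That clade also contains strain_28, strain_29, strain_44, strain_45, strain_59, which are not in the proposed group, so the group is not monophyletic.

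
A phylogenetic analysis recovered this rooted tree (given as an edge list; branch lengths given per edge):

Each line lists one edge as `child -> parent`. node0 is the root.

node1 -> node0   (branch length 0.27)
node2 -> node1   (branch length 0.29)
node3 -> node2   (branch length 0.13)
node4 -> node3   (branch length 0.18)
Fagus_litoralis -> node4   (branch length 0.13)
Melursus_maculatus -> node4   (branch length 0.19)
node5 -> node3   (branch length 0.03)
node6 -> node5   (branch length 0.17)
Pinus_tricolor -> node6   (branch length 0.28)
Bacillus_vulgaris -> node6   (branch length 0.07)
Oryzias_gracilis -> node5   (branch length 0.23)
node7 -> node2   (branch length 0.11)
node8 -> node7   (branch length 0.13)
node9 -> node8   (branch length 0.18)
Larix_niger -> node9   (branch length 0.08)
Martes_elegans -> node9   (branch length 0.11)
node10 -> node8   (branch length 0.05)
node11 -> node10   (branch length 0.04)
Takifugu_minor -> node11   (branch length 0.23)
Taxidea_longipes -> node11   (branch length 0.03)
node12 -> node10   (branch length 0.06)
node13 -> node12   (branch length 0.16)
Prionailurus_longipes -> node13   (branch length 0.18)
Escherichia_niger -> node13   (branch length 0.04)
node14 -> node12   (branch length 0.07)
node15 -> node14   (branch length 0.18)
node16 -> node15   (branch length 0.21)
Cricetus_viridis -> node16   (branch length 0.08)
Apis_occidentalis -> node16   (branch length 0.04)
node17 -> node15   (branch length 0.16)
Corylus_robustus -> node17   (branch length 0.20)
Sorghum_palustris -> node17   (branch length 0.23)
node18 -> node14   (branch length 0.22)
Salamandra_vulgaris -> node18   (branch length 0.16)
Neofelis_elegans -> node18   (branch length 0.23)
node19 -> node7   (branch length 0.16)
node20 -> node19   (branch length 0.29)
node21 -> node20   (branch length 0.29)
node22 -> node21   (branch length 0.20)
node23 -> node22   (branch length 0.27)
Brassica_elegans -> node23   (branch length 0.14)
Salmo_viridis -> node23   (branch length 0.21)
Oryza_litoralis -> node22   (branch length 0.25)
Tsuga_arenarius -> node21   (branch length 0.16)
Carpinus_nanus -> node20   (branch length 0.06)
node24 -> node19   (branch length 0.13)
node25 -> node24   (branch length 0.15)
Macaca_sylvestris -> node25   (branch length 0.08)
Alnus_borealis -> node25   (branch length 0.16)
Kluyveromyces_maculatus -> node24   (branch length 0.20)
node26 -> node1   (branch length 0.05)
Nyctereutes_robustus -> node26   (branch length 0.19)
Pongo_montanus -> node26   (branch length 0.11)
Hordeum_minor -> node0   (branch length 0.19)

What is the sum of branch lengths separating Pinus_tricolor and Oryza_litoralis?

1.91

The path runs Pinus_tricolor → … → MRCA → … → Oryza_litoralis; the MRCA is the node subtending (((Fagus_litoralis,Melursus_maculatus),((Pinus_tricolor,Bacillus_vulgaris),Oryzias_gracilis)),(((Larix_niger,Martes_elegans),((Takifugu_minor,Taxidea_longipes),((Prionailurus_longipes,Escherichia_niger),(((Cricetus_viridis,Apis_occidentalis),(Corylus_robustus,Sorghum_palustris)),(Salamandra_vulgaris,Neofelis_elegans))))),(((((Brassica_elegans,Salmo_viridis),Oryza_litoralis),Tsuga_arenarius),Carpinus_nanus),((Macaca_sylvestris,Alnus_borealis),Kluyveromyces_maculatus)))).
Branch lengths along that path: 0.28 + 0.17 + 0.03 + 0.13 + 0.11 + 0.16 + 0.29 + 0.29 + 0.20 + 0.25 = 1.91.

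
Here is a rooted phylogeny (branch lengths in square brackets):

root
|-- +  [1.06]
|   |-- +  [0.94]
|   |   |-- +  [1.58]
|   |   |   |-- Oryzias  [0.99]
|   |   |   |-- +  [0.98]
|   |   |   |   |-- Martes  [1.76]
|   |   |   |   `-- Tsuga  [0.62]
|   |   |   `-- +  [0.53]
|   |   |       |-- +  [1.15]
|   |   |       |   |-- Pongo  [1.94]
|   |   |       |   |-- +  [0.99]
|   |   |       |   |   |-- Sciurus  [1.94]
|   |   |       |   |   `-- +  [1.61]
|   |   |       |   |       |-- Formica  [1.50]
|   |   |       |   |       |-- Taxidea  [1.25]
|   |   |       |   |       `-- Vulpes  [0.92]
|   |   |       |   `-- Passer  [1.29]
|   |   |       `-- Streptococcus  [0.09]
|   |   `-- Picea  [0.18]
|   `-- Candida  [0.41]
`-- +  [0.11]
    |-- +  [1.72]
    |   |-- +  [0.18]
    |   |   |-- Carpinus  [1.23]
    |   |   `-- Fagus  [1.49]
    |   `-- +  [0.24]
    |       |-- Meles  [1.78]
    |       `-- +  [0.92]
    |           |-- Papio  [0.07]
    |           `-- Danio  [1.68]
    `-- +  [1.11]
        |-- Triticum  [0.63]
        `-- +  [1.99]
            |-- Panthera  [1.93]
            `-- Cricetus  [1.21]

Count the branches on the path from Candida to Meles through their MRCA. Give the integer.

6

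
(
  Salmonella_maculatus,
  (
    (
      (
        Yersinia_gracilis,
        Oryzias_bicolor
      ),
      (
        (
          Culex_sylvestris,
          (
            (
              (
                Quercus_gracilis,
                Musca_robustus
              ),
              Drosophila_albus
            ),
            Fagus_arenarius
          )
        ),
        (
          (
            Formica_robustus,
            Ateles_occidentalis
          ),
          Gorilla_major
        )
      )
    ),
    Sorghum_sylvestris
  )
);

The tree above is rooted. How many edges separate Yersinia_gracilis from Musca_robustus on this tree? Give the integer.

The MRCA of Yersinia_gracilis and Musca_robustus is the node subtending ((Yersinia_gracilis,Oryzias_bicolor),((Culex_sylvestris,(((Quercus_gracilis,Musca_robustus),Drosophila_albus),Fagus_arenarius)),((Formica_robustus,Ateles_occidentalis),Gorilla_major))).
From Yersinia_gracilis up to that node: 2 branches. From Musca_robustus up to the same node: 6 branches. Total: 2 + 6 = 8.

8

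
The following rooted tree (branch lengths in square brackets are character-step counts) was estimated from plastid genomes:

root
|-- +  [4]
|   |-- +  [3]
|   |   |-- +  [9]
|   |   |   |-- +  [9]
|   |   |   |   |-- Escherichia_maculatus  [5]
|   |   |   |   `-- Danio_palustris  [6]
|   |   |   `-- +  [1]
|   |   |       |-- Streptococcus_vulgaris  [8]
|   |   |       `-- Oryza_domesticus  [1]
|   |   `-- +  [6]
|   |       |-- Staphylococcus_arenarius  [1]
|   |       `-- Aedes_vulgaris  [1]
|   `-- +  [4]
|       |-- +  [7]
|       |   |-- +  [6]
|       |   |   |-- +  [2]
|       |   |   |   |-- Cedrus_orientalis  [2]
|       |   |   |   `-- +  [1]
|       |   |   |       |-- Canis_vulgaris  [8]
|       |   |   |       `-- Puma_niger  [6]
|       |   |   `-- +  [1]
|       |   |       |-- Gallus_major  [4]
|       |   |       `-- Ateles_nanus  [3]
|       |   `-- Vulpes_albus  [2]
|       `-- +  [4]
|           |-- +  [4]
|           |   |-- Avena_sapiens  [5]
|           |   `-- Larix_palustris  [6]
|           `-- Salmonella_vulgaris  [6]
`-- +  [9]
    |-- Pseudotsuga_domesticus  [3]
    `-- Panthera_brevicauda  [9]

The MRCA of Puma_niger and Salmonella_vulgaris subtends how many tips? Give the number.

The MRCA of Puma_niger and Salmonella_vulgaris is the node subtending ((((Cedrus_orientalis,(Canis_vulgaris,Puma_niger)),(Gallus_major,Ateles_nanus)),Vulpes_albus),((Avena_sapiens,Larix_palustris),Salmonella_vulgaris)).
That clade contains 9 terminal taxa: Ateles_nanus, Avena_sapiens, Canis_vulgaris, Cedrus_orientalis, Gallus_major, Larix_palustris, Puma_niger, Salmonella_vulgaris, Vulpes_albus.

9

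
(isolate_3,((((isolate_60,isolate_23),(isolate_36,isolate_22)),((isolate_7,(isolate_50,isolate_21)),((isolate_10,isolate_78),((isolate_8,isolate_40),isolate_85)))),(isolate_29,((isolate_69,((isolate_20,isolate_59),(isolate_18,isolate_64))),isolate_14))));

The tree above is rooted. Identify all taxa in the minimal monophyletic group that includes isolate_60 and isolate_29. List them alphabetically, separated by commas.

Tracing isolate_60: it sits inside (isolate_60,isolate_23).
Tracing isolate_29: it sits inside (isolate_29,((isolate_69,((isolate_20,isolate_59),(isolate_18,isolate_64))),isolate_14)).
The smallest clade enclosing both is ((((isolate_60,isolate_23),(isolate_36,isolate_22)),((isolate_7,(isolate_50,isolate_21)),((isolate_10,isolate_78),((isolate_8,isolate_40),isolate_85)))),(isolate_29,((isolate_69,((isolate_20,isolate_59),(isolate_18,isolate_64))),isolate_14))); the answer is its 19 terminal taxa in alphabetical order.

isolate_10, isolate_14, isolate_18, isolate_20, isolate_21, isolate_22, isolate_23, isolate_29, isolate_36, isolate_40, isolate_50, isolate_59, isolate_60, isolate_64, isolate_69, isolate_7, isolate_78, isolate_8, isolate_85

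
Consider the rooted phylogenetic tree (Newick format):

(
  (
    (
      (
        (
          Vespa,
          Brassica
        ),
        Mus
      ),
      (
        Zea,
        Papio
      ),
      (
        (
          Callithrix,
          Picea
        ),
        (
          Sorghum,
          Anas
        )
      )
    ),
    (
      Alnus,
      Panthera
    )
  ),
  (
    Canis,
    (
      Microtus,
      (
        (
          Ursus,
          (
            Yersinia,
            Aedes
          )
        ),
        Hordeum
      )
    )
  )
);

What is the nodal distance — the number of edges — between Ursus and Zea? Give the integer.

9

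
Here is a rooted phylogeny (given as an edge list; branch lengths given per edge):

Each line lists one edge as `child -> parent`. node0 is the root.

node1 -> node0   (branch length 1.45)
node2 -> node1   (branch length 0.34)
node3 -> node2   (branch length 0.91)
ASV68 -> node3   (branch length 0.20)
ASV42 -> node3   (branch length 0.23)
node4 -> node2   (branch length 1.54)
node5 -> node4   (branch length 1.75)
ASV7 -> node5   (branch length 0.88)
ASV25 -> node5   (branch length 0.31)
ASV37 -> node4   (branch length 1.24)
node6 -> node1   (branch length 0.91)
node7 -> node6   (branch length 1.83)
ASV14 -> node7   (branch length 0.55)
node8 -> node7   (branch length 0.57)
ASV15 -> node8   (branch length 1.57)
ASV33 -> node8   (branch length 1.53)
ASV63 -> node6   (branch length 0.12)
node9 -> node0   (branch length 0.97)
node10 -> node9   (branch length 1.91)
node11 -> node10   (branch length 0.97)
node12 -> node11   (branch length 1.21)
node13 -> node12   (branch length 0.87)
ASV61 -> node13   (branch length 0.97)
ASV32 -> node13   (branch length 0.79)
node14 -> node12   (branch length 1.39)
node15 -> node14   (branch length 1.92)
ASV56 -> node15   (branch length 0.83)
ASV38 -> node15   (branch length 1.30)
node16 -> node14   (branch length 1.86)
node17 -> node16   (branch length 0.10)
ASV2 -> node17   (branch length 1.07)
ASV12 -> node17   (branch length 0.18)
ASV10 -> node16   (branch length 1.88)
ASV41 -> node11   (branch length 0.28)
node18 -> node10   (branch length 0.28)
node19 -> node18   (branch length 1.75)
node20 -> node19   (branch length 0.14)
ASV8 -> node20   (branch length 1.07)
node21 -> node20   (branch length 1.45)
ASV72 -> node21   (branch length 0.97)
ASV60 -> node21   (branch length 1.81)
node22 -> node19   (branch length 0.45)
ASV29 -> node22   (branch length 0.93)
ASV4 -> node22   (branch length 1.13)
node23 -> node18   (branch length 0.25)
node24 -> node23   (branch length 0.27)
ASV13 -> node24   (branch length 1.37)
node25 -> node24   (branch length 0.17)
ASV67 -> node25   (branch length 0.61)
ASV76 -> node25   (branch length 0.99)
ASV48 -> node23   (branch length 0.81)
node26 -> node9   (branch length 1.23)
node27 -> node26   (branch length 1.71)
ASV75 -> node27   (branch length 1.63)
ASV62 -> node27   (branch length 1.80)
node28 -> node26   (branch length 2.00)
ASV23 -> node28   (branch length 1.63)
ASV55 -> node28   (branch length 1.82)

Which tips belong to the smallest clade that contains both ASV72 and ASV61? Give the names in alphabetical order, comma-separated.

Tracing ASV72: it sits inside (ASV72,ASV60).
Tracing ASV61: it sits inside (ASV61,ASV32).
The smallest clade enclosing both is ((((ASV61,ASV32),((ASV56,ASV38),((ASV2,ASV12),ASV10))),ASV41),(((ASV8,(ASV72,ASV60)),(ASV29,ASV4)),((ASV13,(ASV67,ASV76)),ASV48))); the answer is its 17 terminal taxa in alphabetical order.

ASV10, ASV12, ASV13, ASV2, ASV29, ASV32, ASV38, ASV4, ASV41, ASV48, ASV56, ASV60, ASV61, ASV67, ASV72, ASV76, ASV8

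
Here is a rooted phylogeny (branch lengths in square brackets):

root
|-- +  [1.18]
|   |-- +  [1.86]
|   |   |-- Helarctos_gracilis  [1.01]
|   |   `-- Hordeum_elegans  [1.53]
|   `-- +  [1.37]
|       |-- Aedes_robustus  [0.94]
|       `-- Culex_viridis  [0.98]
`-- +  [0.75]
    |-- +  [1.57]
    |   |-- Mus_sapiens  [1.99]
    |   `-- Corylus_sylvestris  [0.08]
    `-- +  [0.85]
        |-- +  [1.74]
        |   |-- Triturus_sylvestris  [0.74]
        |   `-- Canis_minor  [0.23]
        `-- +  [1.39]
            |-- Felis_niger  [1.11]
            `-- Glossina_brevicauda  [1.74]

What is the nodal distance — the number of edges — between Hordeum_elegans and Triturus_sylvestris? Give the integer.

7

The MRCA of Hordeum_elegans and Triturus_sylvestris is the root of the tree.
From Hordeum_elegans up to that node: 3 branches. From Triturus_sylvestris up to the same node: 4 branches. Total: 3 + 4 = 7.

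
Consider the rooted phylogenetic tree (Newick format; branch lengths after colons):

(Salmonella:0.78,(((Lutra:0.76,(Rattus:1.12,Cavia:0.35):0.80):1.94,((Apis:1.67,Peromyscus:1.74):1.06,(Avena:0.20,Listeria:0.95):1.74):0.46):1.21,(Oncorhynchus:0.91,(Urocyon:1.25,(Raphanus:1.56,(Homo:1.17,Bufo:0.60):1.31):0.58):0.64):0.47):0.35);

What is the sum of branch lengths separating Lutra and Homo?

The path runs Lutra → … → MRCA → … → Homo; the MRCA is the node subtending (((Lutra,(Rattus,Cavia)),((Apis,Peromyscus),(Avena,Listeria))),(Oncorhynchus,(Urocyon,(Raphanus,(Homo,Bufo))))).
Branch lengths along that path: 0.76 + 1.94 + 1.21 + 0.47 + 0.64 + 0.58 + 1.31 + 1.17 = 8.08.

8.08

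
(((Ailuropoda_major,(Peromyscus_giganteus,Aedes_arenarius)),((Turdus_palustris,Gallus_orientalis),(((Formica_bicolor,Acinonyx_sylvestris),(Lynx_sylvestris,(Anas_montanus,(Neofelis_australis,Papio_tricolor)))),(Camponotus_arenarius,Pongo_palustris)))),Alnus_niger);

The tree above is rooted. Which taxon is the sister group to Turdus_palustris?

Turdus_palustris attaches to the tree at the node subtending (Turdus_palustris,Gallus_orientalis).
The other lineage descending from that same node — the sister group — is the single tip Gallus_orientalis.

Gallus_orientalis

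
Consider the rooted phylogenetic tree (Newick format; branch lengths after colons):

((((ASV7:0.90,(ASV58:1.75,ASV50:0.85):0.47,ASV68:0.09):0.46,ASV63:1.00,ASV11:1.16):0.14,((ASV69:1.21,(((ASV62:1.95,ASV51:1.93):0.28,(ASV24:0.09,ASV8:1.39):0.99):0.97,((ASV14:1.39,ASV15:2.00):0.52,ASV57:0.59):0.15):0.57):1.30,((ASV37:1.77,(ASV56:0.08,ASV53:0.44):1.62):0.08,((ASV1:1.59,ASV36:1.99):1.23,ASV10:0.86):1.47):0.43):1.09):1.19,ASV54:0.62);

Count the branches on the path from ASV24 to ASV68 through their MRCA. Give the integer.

9

The MRCA of ASV24 and ASV68 is the node subtending (((ASV7,(ASV58,ASV50),ASV68),ASV63,ASV11),((ASV69,(((ASV62,ASV51),(ASV24,ASV8)),((ASV14,ASV15),ASV57))),((ASV37,(ASV56,ASV53)),((ASV1,ASV36),ASV10)))).
From ASV24 up to that node: 6 branches. From ASV68 up to the same node: 3 branches. Total: 6 + 3 = 9.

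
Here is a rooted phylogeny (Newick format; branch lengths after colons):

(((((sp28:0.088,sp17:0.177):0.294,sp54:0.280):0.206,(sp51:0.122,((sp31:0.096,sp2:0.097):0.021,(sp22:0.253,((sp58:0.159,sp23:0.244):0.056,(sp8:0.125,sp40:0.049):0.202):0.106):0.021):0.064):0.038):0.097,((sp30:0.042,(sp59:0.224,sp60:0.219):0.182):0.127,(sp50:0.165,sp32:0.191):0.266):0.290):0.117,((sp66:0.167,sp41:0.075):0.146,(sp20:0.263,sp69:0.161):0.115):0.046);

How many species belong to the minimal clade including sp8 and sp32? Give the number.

The MRCA of sp8 and sp32 is the node subtending ((((sp28,sp17),sp54),(sp51,((sp31,sp2),(sp22,((sp58,sp23),(sp8,sp40)))))),((sp30,(sp59,sp60)),(sp50,sp32))).
That clade contains 16 terminal taxa: sp17, sp2, sp22, sp23, sp28, sp30, sp31, sp32, sp40, sp50, sp51, sp54, sp58, sp59, sp60, sp8.

16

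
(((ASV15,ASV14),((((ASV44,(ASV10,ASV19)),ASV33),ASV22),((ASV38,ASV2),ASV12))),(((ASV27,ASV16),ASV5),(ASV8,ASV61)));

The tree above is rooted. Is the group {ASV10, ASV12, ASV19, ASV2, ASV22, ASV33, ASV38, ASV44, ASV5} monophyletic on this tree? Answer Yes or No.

No

The MRCA of the listed taxa is the root, so the smallest clade containing them is the whole tree.
That clade also contains ASV14, ASV15, ASV16, ASV27, ASV61, ASV8, which are not in the proposed group, so the group is not monophyletic.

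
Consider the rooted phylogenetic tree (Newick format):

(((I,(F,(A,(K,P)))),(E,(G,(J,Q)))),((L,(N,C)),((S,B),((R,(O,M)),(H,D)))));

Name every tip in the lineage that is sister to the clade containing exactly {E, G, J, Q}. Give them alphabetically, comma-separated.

A, F, I, K, P

The clade containing exactly {E, G, J, Q} attaches to the tree at the node subtending ((I,(F,(A,(K,P)))),(E,(G,(J,Q)))).
The other lineage descending from that same node — the sister group — is (I,(F,(A,(K,P)))); its 5 tips in alphabetical order are the answer.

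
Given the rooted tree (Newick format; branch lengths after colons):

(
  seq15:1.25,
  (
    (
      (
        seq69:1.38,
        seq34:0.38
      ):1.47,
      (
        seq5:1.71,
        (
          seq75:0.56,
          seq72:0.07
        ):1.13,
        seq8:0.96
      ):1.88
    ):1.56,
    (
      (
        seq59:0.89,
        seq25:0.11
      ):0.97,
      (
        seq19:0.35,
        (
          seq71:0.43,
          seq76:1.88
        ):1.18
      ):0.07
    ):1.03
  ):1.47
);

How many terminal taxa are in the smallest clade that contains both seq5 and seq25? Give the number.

11

The MRCA of seq5 and seq25 is the node subtending (((seq69,seq34),(seq5,(seq75,seq72),seq8)),((seq59,seq25),(seq19,(seq71,seq76)))).
That clade contains 11 terminal taxa: seq19, seq25, seq34, seq5, seq59, seq69, seq71, seq72, seq75, seq76, seq8.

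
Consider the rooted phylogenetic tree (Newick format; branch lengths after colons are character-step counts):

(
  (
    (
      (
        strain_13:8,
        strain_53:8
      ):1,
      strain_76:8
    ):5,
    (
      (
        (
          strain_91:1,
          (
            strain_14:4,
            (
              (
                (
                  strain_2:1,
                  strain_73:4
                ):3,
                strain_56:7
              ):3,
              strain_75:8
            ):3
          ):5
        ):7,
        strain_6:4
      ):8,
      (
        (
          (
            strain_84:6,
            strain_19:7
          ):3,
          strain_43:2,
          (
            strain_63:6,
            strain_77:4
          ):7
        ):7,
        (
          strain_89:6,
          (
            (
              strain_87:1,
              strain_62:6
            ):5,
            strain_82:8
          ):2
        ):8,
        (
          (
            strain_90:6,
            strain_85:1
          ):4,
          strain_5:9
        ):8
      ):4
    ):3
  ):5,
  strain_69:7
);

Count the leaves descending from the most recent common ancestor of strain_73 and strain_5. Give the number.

19

The MRCA of strain_73 and strain_5 is the node subtending (((strain_91,(strain_14,(((strain_2,strain_73),strain_56),strain_75))),strain_6),(((strain_84,strain_19),strain_43,(strain_63,strain_77)),(strain_89,((strain_87,strain_62),strain_82)),((strain_90,strain_85),strain_5))).
That clade contains 19 terminal taxa: strain_14, strain_19, strain_2, strain_43, strain_5, strain_56, strain_6, strain_62, strain_63, strain_73, strain_75, strain_77, strain_82, strain_84, strain_85, strain_87, strain_89, strain_90, strain_91.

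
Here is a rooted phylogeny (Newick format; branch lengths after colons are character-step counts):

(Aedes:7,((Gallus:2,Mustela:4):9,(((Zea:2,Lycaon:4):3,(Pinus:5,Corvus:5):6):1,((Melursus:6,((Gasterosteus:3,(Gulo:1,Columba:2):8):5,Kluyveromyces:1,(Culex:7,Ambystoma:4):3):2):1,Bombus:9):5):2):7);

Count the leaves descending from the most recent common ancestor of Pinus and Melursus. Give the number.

12

The MRCA of Pinus and Melursus is the node subtending (((Zea,Lycaon),(Pinus,Corvus)),((Melursus,((Gasterosteus,(Gulo,Columba)),Kluyveromyces,(Culex,Ambystoma))),Bombus)).
That clade contains 12 terminal taxa: Ambystoma, Bombus, Columba, Corvus, Culex, Gasterosteus, Gulo, Kluyveromyces, Lycaon, Melursus, Pinus, Zea.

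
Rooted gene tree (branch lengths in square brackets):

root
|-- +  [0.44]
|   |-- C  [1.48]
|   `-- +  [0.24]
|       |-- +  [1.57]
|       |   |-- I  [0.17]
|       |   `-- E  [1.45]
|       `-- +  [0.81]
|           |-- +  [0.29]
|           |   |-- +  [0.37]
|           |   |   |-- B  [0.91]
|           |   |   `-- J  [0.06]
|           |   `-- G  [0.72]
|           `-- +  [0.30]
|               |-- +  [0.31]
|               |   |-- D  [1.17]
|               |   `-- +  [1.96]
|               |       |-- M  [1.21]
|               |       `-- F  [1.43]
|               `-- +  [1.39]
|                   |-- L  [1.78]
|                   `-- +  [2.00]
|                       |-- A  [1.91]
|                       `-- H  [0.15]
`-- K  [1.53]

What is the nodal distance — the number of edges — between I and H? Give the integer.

The MRCA of I and H is the node subtending ((I,E),(((B,J),G),((D,(M,F)),(L,(A,H))))).
From I up to that node: 2 branches. From H up to the same node: 5 branches. Total: 2 + 5 = 7.

7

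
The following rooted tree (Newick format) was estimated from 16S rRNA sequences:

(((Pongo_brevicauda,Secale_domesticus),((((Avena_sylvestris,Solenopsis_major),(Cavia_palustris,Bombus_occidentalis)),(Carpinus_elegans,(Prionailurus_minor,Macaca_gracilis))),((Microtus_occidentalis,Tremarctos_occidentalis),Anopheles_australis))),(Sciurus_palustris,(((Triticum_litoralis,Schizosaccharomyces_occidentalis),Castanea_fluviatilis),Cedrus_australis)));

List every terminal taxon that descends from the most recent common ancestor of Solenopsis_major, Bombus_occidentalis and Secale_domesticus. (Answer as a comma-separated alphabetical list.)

Tracing Solenopsis_major: it sits inside (Avena_sylvestris,Solenopsis_major).
Tracing Bombus_occidentalis: it sits inside (Cavia_palustris,Bombus_occidentalis).
Tracing Secale_domesticus: it sits inside (Pongo_brevicauda,Secale_domesticus).
The smallest clade enclosing all 3 is ((Pongo_brevicauda,Secale_domesticus),((((Avena_sylvestris,Solenopsis_major),(Cavia_palustris,Bombus_occidentalis)),(Carpinus_elegans,(Prionailurus_minor,Macaca_gracilis))),((Microtus_occidentalis,Tremarctos_occidentalis),Anopheles_australis))); the answer is its 12 terminal taxa in alphabetical order.

Anopheles_australis, Avena_sylvestris, Bombus_occidentalis, Carpinus_elegans, Cavia_palustris, Macaca_gracilis, Microtus_occidentalis, Pongo_brevicauda, Prionailurus_minor, Secale_domesticus, Solenopsis_major, Tremarctos_occidentalis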